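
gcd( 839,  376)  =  1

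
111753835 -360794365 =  - 249040530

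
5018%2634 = 2384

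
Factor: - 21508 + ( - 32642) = -54150 = - 2^1*3^1*5^2*19^2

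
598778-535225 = 63553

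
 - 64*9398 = - 601472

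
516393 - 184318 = 332075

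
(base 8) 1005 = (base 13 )30a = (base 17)1D7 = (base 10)517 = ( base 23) mb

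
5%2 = 1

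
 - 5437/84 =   -  65+23/84 = - 64.73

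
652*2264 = 1476128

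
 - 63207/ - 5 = 12641 + 2/5 = 12641.40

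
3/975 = 1/325 = 0.00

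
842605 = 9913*85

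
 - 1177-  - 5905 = 4728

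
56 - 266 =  - 210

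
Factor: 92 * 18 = 1656 = 2^3*3^2*23^1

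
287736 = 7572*38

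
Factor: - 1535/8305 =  - 307/1661 = - 11^( - 1) * 151^( - 1)*307^1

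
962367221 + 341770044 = 1304137265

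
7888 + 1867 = 9755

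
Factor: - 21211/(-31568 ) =2^( - 4 )*1973^(  -  1)*21211^1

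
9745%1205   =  105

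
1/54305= 1/54305 = 0.00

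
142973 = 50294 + 92679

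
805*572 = 460460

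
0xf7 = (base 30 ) 87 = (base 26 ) 9d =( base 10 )247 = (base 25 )9M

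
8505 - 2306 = 6199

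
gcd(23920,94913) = 13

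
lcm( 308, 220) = 1540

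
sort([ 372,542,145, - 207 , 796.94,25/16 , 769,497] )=[ - 207, 25/16,145,372, 497, 542,769,796.94 ] 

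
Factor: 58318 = 2^1* 13^1*2243^1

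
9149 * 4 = 36596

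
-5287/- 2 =5287/2= 2643.50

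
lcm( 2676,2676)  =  2676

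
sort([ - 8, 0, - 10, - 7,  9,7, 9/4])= [ - 10, - 8, - 7, 0, 9/4,7, 9 ]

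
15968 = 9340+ 6628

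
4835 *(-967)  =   - 4675445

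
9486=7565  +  1921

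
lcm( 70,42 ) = 210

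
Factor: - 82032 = -2^4*3^1*1709^1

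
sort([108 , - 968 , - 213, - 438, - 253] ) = [ - 968,- 438, -253, - 213, 108]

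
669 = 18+651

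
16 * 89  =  1424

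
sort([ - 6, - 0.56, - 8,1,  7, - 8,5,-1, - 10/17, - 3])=[ - 8, - 8, - 6, - 3,- 1, - 10/17, - 0.56,1,  5,7 ]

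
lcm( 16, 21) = 336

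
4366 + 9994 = 14360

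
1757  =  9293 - 7536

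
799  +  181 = 980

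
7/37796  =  7/37796 = 0.00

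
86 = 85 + 1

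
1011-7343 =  - 6332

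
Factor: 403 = 13^1*31^1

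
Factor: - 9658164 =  - 2^2*3^1*804847^1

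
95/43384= 95/43384 = 0.00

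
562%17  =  1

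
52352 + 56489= 108841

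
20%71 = 20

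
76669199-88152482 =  - 11483283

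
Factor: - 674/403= - 2^1*13^( - 1 )*31^( - 1)*337^1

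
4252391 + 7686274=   11938665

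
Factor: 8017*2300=2^2*5^2*23^1 * 8017^1 = 18439100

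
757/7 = 757/7 = 108.14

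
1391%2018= 1391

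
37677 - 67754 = - 30077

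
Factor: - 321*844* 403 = -2^2*3^1  *  13^1*31^1 * 107^1 * 211^1=- 109182372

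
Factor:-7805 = -5^1*7^1*223^1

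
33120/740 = 44 + 28/37= 44.76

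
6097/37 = 164 + 29/37 = 164.78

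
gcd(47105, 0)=47105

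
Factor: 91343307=3^1*11^1 * 599^1*4621^1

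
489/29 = 16+25/29 = 16.86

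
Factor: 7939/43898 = 2^( - 1) * 17^1*47^( - 1)=17/94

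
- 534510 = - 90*5939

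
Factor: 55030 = 2^1*5^1*5503^1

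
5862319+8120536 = 13982855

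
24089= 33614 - 9525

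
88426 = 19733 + 68693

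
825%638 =187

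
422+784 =1206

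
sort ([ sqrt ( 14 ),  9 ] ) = [sqrt( 14) , 9]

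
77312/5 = 15462 + 2/5 = 15462.40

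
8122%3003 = 2116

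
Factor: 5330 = 2^1*5^1 * 13^1*41^1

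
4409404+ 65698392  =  70107796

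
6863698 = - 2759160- - 9622858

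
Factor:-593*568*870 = -293036880 = - 2^4*3^1*5^1*29^1*71^1*593^1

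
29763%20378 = 9385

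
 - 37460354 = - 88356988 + 50896634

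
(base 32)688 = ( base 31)6KM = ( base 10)6408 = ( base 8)14410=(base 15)1D73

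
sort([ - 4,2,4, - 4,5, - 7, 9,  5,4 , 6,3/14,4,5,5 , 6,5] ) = [  -  7, - 4,-4, 3/14,2,4,4, 4, 5,5, 5,5,5, 6, 6, 9] 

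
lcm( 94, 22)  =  1034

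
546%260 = 26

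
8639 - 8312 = 327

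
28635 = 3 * 9545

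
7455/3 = 2485 =2485.00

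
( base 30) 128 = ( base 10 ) 968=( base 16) 3C8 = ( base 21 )242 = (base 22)200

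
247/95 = 13/5 = 2.60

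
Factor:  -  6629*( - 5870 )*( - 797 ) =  - 2^1 * 5^1*7^1*587^1*797^1 *947^1 = - 31013047310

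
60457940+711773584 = 772231524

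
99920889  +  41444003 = 141364892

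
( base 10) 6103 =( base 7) 23536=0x17d7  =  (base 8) 13727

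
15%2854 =15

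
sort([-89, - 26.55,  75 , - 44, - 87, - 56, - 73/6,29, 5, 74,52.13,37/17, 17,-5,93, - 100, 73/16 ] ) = [  -  100, - 89, - 87 , -56, - 44 , - 26.55,-73/6, - 5,37/17, 73/16, 5, 17, 29, 52.13 , 74 , 75, 93]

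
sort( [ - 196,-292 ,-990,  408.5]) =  [-990,-292,- 196, 408.5 ] 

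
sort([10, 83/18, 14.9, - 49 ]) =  [ - 49, 83/18, 10, 14.9 ] 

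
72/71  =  72/71 =1.01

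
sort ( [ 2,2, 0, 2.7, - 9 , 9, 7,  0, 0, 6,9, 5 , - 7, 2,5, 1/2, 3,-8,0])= [-9, - 8, - 7  ,  0, 0, 0, 0 , 1/2,2, 2, 2, 2.7, 3, 5, 5 , 6,  7,  9,9]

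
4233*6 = 25398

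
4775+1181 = 5956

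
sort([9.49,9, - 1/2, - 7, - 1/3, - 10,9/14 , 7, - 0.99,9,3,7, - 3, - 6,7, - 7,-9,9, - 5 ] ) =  [ - 10, - 9, - 7, - 7, - 6 ,- 5, - 3, - 0.99, - 1/2, - 1/3 , 9/14,3,7,7,7,9 , 9,9, 9.49] 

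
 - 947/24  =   - 947/24  =  -39.46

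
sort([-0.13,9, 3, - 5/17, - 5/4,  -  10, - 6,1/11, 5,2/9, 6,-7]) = [-10 , - 7,-6, - 5/4, - 5/17, - 0.13,1/11, 2/9, 3, 5, 6, 9 ]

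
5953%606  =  499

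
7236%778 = 234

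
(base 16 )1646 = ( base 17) 12C7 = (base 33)57q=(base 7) 22424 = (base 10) 5702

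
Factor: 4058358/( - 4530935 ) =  - 2^1*3^1*5^( - 1 )*313^1*2161^1 * 906187^( - 1)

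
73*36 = 2628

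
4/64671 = 4/64671 = 0.00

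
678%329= 20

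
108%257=108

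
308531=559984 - 251453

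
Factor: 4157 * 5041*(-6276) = -131516322612 =-2^2*3^1*71^2*523^1*4157^1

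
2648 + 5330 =7978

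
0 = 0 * 465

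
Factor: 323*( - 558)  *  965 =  - 173925810 = - 2^1*3^2 * 5^1*17^1 * 19^1*31^1*193^1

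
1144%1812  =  1144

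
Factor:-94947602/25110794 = -47473801/12555397   =  - 223^1 * 359^1 * 593^1 * 12555397^ ( - 1)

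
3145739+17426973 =20572712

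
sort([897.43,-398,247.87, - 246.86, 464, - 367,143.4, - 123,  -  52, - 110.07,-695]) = [-695, - 398,  -  367,-246.86, - 123, - 110.07 ,-52, 143.4, 247.87, 464, 897.43] 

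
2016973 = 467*4319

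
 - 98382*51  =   - 5017482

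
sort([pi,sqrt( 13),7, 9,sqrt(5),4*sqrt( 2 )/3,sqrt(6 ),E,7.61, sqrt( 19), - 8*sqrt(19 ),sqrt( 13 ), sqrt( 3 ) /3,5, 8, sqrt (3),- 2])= [ - 8*sqrt(19 ), - 2,sqrt( 3)/3,sqrt(3 ),4*sqrt( 2 )/3,sqrt( 5 ),sqrt(6),E, pi,sqrt( 13),sqrt (13 ),sqrt(19 ), 5, 7,7.61,8, 9 ]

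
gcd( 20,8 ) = 4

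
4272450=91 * 46950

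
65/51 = 1+14/51 = 1.27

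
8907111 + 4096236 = 13003347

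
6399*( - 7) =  - 44793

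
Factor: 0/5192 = 0 = 0^1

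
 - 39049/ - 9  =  4338+7/9 = 4338.78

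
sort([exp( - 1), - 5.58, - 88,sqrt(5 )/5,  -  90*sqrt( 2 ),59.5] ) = [ - 90*sqrt( 2), -88, - 5.58, exp( -1),sqrt( 5)/5, 59.5 ]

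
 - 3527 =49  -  3576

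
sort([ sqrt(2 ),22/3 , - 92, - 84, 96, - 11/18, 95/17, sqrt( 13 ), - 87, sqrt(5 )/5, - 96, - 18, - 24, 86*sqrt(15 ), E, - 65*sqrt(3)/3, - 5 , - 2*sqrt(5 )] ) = [ - 96, - 92 , - 87,  -  84, - 65 * sqrt( 3) /3, - 24, - 18, - 5,-2*sqrt(5), - 11/18, sqrt( 5)/5, sqrt( 2), E,sqrt( 13),  95/17, 22/3 , 96 , 86*sqrt ( 15) ]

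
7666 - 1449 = 6217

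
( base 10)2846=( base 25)4DL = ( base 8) 5436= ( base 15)c9b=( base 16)B1E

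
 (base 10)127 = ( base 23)5c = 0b1111111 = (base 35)3M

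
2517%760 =237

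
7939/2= 3969 + 1/2 = 3969.50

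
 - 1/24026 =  - 1 + 24025/24026 =- 0.00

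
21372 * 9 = 192348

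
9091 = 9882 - 791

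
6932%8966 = 6932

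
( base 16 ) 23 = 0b100011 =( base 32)13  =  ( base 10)35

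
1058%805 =253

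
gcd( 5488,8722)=98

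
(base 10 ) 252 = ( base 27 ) 99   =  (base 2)11111100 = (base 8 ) 374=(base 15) 11C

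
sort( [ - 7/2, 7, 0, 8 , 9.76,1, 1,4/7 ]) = [ - 7/2,  0, 4/7 , 1 , 1,7 , 8, 9.76]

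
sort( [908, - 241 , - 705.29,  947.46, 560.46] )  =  [ - 705.29,- 241,560.46, 908, 947.46 ]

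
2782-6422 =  - 3640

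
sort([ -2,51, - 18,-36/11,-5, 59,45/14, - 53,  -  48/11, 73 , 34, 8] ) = [ - 53,-18, - 5,-48/11, - 36/11, - 2, 45/14,8, 34, 51, 59 , 73] 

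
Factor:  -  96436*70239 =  - 6773568204 = -  2^2*3^1*13^1* 1801^1*24109^1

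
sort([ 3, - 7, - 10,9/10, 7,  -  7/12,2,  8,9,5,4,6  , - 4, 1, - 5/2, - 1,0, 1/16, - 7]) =[ - 10 , - 7,  -  7 , - 4, - 5/2,-1 , - 7/12, 0,1/16,9/10, 1,2,3,4, 5,6,7,8, 9]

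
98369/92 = 1069  +  21/92 = 1069.23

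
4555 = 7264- 2709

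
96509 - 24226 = 72283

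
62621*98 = 6136858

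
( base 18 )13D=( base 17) 160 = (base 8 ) 607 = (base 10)391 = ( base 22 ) hh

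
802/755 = 1 + 47/755 =1.06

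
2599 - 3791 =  - 1192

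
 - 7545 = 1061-8606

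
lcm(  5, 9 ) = 45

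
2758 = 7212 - 4454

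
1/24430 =1/24430 = 0.00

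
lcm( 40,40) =40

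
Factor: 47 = 47^1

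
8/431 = 8/431 = 0.02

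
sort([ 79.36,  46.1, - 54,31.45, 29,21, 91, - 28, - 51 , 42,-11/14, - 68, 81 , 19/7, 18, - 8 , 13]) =[ - 68, - 54, - 51,  -  28,  -  8, - 11/14, 19/7, 13,18, 21, 29 , 31.45, 42,46.1,  79.36,81,  91 ]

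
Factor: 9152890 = 2^1*5^1 * 127^1*7207^1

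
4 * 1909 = 7636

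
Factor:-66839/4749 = - 3^( - 1 )  *89^1 * 751^1*1583^( - 1) 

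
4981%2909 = 2072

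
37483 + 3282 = 40765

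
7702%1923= 10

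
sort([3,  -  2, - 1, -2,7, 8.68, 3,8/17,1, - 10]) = [ - 10,-2,  -  2, - 1, 8/17,1, 3, 3,7, 8.68 ] 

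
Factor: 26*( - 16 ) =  - 416 = - 2^5*13^1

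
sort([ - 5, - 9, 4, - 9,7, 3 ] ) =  [-9, - 9,-5,  3,4,7 ]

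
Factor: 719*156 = 2^2*3^1*13^1 * 719^1 = 112164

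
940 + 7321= 8261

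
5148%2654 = 2494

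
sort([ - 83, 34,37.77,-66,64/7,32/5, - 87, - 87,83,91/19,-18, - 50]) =[- 87, - 87, - 83, - 66,  -  50, - 18, 91/19, 32/5,64/7, 34,37.77, 83]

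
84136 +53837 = 137973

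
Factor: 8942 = 2^1*17^1*263^1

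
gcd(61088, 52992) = 736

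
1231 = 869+362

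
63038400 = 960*65665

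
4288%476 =4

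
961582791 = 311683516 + 649899275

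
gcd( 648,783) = 27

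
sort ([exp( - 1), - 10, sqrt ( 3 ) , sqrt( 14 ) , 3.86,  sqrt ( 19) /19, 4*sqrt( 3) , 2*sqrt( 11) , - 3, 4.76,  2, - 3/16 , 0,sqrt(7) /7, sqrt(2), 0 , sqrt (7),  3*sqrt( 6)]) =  [ - 10,  -  3, - 3/16, 0, 0,sqrt(19)/19,  exp( - 1 ), sqrt( 7 ) /7, sqrt(2 ), sqrt( 3 ), 2, sqrt( 7), sqrt (14),  3.86,  4.76,2 *sqrt( 11), 4*sqrt (3),3*sqrt( 6) ] 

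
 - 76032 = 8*(-9504)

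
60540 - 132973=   -  72433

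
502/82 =251/41=6.12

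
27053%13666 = 13387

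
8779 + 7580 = 16359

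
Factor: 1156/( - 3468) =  - 3^( - 1 )=- 1/3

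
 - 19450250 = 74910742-94360992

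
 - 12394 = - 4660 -7734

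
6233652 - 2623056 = 3610596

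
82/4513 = 82/4513 = 0.02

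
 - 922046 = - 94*9809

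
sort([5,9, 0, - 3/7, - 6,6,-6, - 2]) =[ - 6 , - 6, - 2,- 3/7, 0,5,6, 9]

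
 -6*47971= - 287826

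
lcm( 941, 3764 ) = 3764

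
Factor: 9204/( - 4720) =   -  39/20= -2^( - 2)*3^1 * 5^(-1 )*13^1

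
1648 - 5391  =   - 3743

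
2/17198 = 1/8599 = 0.00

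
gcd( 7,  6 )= 1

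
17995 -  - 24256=42251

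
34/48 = 17/24 =0.71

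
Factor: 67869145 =5^1*41^1*251^1*1319^1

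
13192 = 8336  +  4856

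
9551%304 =127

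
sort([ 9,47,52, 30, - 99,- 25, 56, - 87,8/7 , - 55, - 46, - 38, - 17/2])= [ - 99, - 87, - 55,-46, - 38,-25 ,-17/2,8/7,9, 30,47, 52,56]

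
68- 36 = 32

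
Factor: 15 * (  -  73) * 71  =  - 3^1*5^1*71^1 *73^1 = - 77745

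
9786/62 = 157+26/31 = 157.84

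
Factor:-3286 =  - 2^1 * 31^1*53^1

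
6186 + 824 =7010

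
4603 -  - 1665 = 6268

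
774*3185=2465190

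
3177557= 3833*829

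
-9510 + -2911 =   -  12421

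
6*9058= 54348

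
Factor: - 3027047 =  - 3027047^1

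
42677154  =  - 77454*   ( - 551)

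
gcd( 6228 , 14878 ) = 346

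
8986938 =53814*167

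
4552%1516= 4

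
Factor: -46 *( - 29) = 1334 = 2^1*23^1*29^1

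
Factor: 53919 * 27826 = 1500350094 = 2^1*3^3*1997^1*13913^1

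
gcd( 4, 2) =2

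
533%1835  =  533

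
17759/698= 17759/698 = 25.44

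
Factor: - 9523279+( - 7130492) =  - 3^2*23^1*43^1*1871^1=- 16653771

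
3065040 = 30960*99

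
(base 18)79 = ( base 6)343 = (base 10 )135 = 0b10000111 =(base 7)252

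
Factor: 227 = 227^1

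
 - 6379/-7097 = 6379/7097 = 0.90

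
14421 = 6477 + 7944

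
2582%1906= 676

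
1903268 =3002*634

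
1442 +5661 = 7103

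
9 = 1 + 8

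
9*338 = 3042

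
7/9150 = 7/9150= 0.00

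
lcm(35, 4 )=140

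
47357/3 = 47357/3=15785.67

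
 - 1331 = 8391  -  9722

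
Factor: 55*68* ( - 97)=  - 362780 = - 2^2*5^1*11^1*17^1* 97^1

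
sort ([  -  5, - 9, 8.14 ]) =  [ -9, - 5 , 8.14]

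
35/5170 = 7/1034 = 0.01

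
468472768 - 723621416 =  - 255148648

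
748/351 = 2 + 46/351  =  2.13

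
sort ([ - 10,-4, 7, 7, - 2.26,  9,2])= [ - 10, - 4,  -  2.26,2,7,7 , 9]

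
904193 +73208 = 977401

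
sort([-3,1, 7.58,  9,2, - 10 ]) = [ - 10,- 3 , 1, 2,7.58,9]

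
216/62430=36/10405  =  0.00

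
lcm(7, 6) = 42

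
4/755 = 4/755  =  0.01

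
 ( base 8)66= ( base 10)54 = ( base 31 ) 1n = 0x36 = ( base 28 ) 1q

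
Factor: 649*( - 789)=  - 512061=   - 3^1 * 11^1*59^1 *263^1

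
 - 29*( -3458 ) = 100282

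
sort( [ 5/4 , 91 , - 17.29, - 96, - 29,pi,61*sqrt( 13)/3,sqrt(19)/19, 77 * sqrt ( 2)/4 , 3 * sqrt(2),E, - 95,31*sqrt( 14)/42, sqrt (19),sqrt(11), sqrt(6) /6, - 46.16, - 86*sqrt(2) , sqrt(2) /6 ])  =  [-86*sqrt( 2) , - 96, - 95 ,  -  46.16, - 29, - 17.29,sqrt(19)/19, sqrt(2)/6, sqrt( 6)/6, 5/4,E,31*sqrt(14)/42,  pi , sqrt(11), 3*sqrt( 2),sqrt( 19),77*sqrt( 2) /4,  61*sqrt(13 )/3,91]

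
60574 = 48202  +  12372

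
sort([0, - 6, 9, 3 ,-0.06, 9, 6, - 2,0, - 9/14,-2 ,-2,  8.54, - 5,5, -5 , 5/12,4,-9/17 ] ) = [- 6, - 5,-5,-2, - 2 ,-2, - 9/14, - 9/17,-0.06, 0, 0, 5/12, 3,4, 5, 6, 8.54 , 9 , 9 ] 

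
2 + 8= 10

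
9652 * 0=0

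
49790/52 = 1915/2= 957.50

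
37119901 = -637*( - 58273) 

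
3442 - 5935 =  - 2493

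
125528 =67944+57584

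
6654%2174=132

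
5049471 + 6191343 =11240814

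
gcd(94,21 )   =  1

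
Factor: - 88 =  - 2^3*11^1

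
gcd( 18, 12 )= 6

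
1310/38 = 34 + 9/19 = 34.47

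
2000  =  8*250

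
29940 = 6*4990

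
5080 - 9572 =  - 4492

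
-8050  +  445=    - 7605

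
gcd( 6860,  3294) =2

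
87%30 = 27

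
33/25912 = 33/25912 = 0.00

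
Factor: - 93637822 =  - 2^1*439^1*106649^1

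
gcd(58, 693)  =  1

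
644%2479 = 644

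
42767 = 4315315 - 4272548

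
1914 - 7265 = - 5351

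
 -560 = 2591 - 3151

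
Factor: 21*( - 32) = -672 = - 2^5 * 3^1*7^1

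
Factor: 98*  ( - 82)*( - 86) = 2^3*7^2*41^1*43^1= 691096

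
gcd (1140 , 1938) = 114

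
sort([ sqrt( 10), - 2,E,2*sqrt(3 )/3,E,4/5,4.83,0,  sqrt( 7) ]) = [-2 , 0,4/5,2*sqrt(3)/3,sqrt( 7),  E, E,sqrt( 10), 4.83]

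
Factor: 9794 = 2^1*59^1*83^1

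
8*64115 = 512920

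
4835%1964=907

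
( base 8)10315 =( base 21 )9FH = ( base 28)5DH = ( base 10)4301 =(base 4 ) 1003031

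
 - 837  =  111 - 948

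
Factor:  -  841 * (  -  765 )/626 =2^(- 1)*3^2 * 5^1*17^1*29^2*313^( - 1) = 643365/626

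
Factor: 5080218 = 2^1*3^1*11^1*13^1*31^1*191^1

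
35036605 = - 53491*( - 655) 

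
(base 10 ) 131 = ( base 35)3q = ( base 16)83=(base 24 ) 5b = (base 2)10000011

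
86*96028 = 8258408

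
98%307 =98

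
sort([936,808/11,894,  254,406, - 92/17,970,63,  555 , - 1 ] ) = [ - 92/17, - 1,63,808/11,254,406,555,  894,936,970 ] 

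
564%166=66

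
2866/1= 2866 = 2866.00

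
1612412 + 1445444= 3057856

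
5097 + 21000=26097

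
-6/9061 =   -  6/9061 = - 0.00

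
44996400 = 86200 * 522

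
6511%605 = 461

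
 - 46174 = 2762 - 48936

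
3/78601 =3/78601 = 0.00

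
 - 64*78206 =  - 5005184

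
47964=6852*7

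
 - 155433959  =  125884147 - 281318106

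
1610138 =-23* ( - 70006)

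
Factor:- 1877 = -1877^1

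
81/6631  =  81/6631 = 0.01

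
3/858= 1/286 = 0.00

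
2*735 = 1470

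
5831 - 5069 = 762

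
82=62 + 20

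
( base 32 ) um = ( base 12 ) 69a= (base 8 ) 1726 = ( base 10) 982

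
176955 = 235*753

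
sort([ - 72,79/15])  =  [ - 72,79/15 ]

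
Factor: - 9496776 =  - 2^3  *3^1 * 269^1*1471^1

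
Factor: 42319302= 2^1*3^1*7053217^1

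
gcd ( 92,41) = 1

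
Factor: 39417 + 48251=87668 = 2^2*7^1*31^1*101^1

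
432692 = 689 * 628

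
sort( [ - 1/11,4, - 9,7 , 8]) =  [ - 9, - 1/11,4,7,8 ] 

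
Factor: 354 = 2^1 * 3^1*  59^1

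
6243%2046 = 105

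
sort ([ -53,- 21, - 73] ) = [ - 73, - 53 , - 21 ] 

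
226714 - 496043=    - 269329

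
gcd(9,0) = 9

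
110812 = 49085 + 61727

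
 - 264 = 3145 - 3409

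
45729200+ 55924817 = 101654017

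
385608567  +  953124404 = 1338732971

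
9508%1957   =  1680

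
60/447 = 20/149 = 0.13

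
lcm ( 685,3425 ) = 3425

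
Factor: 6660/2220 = 3^1 = 3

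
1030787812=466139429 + 564648383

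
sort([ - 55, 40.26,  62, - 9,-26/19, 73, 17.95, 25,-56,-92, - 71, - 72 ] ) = [ - 92,-72,-71, - 56,- 55, - 9, - 26/19,17.95, 25, 40.26, 62,73]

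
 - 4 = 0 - 4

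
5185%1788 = 1609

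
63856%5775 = 331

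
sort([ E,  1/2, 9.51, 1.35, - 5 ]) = [ - 5, 1/2, 1.35, E,9.51 ] 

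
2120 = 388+1732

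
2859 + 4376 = 7235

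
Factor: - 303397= - 31^1*9787^1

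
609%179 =72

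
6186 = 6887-701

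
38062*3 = 114186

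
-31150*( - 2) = 62300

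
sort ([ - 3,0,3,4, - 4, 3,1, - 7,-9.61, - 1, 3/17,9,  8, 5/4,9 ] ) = [- 9.61, - 7, - 4, - 3,  -  1,0,3/17 , 1 , 5/4, 3, 3,4, 8,9,9]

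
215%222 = 215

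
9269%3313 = 2643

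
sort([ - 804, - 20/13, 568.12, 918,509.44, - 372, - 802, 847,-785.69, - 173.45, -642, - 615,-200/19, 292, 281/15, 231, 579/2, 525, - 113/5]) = [ - 804, - 802,  -  785.69, - 642, - 615,-372,-173.45, - 113/5, - 200/19, -20/13,281/15, 231, 579/2, 292, 509.44, 525,568.12 , 847,918]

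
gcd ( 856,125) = 1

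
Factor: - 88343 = -23^2*167^1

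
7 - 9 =-2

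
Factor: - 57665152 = -2^7*19^1*131^1*181^1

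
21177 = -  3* ( - 7059 )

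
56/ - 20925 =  - 1+20869/20925 = -0.00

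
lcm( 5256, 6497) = 467784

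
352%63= 37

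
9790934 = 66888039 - 57097105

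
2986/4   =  746 + 1/2 =746.50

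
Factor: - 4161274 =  - 2^1*13^1* 160049^1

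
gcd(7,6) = 1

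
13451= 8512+4939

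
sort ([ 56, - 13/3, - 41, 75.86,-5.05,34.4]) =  [ - 41, - 5.05,-13/3, 34.4, 56,75.86] 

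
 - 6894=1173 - 8067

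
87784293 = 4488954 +83295339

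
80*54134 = 4330720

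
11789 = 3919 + 7870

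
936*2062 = 1930032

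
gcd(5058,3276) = 18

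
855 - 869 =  - 14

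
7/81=7/81 =0.09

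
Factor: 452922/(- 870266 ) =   -  226461/435133 = - 3^1*19^1*29^1*41^( - 1 )*137^1*10613^( - 1 ) 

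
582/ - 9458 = -1 + 4438/4729=- 0.06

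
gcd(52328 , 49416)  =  8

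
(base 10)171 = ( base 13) 102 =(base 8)253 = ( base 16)ab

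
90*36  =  3240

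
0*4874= 0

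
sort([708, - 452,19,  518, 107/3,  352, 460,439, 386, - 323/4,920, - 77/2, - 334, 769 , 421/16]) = [ - 452, - 334,  -  323/4,  -  77/2, 19, 421/16, 107/3, 352, 386,439, 460,518, 708,769, 920]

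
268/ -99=-268/99 = - 2.71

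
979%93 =49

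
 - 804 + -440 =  - 1244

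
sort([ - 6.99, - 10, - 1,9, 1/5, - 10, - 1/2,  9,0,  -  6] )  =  [ - 10,-10, - 6.99, - 6, - 1, - 1/2,0, 1/5,9,9]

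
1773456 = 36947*48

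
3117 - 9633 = -6516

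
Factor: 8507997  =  3^4*105037^1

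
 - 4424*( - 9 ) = 39816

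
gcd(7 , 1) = 1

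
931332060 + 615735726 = 1547067786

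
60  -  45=15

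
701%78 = 77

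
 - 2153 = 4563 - 6716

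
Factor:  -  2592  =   - 2^5*3^4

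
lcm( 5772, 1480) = 57720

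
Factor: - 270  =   - 2^1*3^3*5^1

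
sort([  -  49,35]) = [-49,35]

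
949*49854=47311446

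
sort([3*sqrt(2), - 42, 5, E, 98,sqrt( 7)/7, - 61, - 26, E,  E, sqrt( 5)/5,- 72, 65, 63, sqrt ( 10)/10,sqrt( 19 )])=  [-72, - 61, - 42, - 26,  sqrt ( 10) /10, sqrt( 7 ) /7, sqrt (5 ) /5, E,E,E,  3*sqrt( 2),sqrt(19), 5, 63, 65,98]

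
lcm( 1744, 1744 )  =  1744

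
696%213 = 57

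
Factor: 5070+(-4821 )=249  =  3^1*83^1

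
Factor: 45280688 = 2^4*107^1 * 26449^1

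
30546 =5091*6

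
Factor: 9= 3^2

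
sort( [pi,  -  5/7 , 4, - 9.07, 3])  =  [ - 9.07, - 5/7, 3, pi, 4 ]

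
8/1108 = 2/277 = 0.01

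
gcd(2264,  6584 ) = 8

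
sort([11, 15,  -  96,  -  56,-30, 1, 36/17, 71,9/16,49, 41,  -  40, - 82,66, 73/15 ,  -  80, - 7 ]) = [ - 96, - 82, - 80, - 56, - 40, - 30,-7,  9/16,1,  36/17, 73/15,  11,15, 41, 49,66,71]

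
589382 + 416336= 1005718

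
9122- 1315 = 7807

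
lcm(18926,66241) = 132482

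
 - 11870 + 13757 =1887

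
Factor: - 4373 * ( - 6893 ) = 30143089= 61^1*113^1*4373^1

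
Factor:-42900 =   -  2^2 * 3^1*5^2*11^1*13^1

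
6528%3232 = 64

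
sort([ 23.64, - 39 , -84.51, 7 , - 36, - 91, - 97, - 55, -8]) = [ -97, - 91, - 84.51 , - 55, - 39 , - 36, - 8,7 , 23.64] 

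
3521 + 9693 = 13214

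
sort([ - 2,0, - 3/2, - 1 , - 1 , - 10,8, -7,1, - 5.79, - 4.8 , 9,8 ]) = [ - 10, - 7 , - 5.79, - 4.8, - 2, - 3/2, - 1, - 1,0,1,8,8,9] 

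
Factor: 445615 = 5^1 * 89123^1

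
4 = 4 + 0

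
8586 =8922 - 336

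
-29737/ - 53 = 561 + 4/53 = 561.08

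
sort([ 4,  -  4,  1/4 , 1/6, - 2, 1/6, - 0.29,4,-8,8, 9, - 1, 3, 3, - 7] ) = [ - 8,-7, - 4 , - 2,  -  1, - 0.29, 1/6,1/6,1/4,3,  3, 4, 4,8, 9]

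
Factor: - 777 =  -3^1 * 7^1*37^1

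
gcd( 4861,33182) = 1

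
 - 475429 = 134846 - 610275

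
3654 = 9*406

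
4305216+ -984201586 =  - 979896370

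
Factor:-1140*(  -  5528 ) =6301920 = 2^5*3^1*5^1*19^1 *691^1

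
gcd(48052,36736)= 164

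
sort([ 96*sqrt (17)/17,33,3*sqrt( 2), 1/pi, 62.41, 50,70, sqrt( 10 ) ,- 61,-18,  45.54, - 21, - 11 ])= [-61,-21, - 18, - 11,  1/pi, sqrt(10), 3*sqrt( 2 ) , 96 * sqrt( 17)/17, 33,45.54, 50,62.41, 70 ]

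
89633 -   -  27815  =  117448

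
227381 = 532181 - 304800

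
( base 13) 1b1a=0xFEF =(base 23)7g8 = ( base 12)243b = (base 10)4079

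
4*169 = 676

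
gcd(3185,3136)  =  49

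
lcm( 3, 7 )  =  21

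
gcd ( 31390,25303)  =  1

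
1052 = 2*526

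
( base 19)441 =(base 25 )2AL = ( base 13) 900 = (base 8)2761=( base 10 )1521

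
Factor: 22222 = 2^1*41^1*271^1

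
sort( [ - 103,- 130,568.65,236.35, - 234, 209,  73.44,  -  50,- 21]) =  [ - 234,- 130,  -  103,-50, - 21, 73.44,209,236.35, 568.65 ] 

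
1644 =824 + 820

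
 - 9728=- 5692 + -4036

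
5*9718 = 48590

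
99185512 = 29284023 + 69901489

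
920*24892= 22900640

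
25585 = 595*43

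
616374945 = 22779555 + 593595390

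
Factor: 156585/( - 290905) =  - 3^1*11^1*13^1*797^( - 1) = -429/797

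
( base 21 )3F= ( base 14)58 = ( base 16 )4e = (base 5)303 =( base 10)78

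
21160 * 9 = 190440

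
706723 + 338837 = 1045560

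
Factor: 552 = 2^3*3^1* 23^1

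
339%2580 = 339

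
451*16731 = 7545681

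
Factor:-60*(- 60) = 2^4*3^2*5^2 = 3600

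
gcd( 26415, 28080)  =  45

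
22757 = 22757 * 1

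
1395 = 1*1395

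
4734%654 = 156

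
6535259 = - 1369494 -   -  7904753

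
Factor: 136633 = 7^1*131^1* 149^1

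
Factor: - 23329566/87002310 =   -  3^2*5^( - 1)*13^1*167^1*199^1*2900077^ ( - 1 )=-3888261/14500385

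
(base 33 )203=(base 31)28b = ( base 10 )2181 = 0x885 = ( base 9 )2883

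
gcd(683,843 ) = 1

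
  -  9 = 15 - 24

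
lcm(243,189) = 1701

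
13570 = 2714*5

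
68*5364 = 364752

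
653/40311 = 653/40311 = 0.02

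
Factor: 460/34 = 2^1*5^1*17^ ( - 1 )*23^1= 230/17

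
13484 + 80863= 94347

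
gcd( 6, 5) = 1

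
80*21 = 1680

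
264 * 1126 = 297264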